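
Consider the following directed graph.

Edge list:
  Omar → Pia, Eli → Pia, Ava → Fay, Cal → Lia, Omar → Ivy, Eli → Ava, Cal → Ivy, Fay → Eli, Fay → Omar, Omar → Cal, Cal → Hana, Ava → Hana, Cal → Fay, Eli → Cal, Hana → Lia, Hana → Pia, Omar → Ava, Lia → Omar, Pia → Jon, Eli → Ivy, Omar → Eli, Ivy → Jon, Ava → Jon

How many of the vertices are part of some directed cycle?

7

A vertex is on a directed cycle iff it belongs to a strongly connected component of size ≥ 2 (or has a self-loop).
The vertices on cycles are {Ava, Cal, Eli, Fay, Lia, Hana, Omar} — 7 in total.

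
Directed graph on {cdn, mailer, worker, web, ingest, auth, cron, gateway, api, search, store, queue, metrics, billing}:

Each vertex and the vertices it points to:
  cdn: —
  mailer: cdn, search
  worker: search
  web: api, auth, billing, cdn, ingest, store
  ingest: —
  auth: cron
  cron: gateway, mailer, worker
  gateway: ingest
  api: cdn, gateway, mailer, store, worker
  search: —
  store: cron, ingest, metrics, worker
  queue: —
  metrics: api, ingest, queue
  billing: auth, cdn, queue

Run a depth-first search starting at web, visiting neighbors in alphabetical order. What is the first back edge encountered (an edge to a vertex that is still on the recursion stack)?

DFS from web (visiting neighbors in alphabetical order); mark gray on enter, black on exit:
web gray
  api gray
    cdn gray
    cdn black
    gateway gray
      ingest gray
      ingest black
    gateway black
    mailer gray
      mailer→cdn: cdn black — skip
      search gray
      search black
    mailer black
    store gray
      cron gray
        cron→gateway: gateway black — skip
        cron→mailer: mailer black — skip
        worker gray
          worker→search: search black — skip
        worker black
      cron black
      store→ingest: ingest black — skip
      metrics gray
        metrics→api: api is gray → back edge
First back edge: metrics → api.

metrics->api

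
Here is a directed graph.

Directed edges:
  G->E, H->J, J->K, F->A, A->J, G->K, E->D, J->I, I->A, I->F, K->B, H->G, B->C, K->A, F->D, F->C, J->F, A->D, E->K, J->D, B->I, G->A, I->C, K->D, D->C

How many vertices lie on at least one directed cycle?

6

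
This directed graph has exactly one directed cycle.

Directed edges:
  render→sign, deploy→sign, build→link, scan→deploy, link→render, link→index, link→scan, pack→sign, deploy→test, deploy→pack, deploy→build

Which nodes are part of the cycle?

link, scan, build, deploy

DFS with gray/black marking from link:
link gray
  scan gray
    deploy gray
      sign gray
      sign black
      build gray
        build→link: link is gray → back edge
Back edge closes the cycle link → scan → deploy → build → link; its vertices are {link, scan, build, deploy}.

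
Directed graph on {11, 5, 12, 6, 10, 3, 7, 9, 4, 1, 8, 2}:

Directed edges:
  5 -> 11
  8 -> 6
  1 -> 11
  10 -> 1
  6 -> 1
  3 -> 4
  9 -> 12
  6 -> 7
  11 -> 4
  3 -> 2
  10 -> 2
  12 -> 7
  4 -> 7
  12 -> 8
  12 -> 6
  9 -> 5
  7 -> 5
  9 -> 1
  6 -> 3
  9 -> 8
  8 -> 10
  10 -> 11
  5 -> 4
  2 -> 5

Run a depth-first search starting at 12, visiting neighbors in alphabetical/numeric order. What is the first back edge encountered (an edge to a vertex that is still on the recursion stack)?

5→4

DFS from 12 (visiting neighbors in alphabetical/numeric order); mark gray on enter, black on exit:
12 gray
  6 gray
    1 gray
      11 gray
        4 gray
          7 gray
            5 gray
              5→4: 4 is gray → back edge
First back edge: 5 → 4.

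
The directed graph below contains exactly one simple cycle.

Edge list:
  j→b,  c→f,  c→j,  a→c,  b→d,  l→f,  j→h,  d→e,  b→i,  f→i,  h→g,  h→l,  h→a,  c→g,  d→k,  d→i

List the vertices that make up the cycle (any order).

a, c, h, j

DFS with gray/black marking from j:
j gray
  h gray
    a gray
      c gray
        c→j: j is gray → back edge
Back edge closes the cycle j → h → a → c → j; its vertices are {a, c, h, j}.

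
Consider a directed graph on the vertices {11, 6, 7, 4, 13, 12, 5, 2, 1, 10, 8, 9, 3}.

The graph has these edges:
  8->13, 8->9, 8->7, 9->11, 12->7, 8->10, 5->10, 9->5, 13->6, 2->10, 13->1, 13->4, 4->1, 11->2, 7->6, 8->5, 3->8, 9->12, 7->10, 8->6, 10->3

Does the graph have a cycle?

Yes

DFS with white/gray/black marking, starting from 1:
1 gray
1 black
11 gray
  2 gray
    10 gray
      3 gray
        8 gray
          5 gray
            5→10: 10 is gray → back edge
Back edge found, so a cycle exists: 10 → 3 → 8 → 5 → 10.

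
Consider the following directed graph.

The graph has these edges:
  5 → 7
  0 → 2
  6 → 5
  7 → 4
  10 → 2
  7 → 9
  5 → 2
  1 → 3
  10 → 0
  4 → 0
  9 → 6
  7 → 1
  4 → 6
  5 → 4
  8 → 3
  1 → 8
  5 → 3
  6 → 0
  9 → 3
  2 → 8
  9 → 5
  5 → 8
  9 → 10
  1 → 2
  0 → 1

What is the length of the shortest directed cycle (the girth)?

3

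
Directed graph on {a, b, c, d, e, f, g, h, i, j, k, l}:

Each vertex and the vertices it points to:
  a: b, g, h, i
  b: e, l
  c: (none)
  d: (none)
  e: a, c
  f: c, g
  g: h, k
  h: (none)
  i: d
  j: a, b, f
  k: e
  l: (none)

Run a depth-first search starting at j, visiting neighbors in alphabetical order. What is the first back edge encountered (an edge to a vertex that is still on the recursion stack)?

e->a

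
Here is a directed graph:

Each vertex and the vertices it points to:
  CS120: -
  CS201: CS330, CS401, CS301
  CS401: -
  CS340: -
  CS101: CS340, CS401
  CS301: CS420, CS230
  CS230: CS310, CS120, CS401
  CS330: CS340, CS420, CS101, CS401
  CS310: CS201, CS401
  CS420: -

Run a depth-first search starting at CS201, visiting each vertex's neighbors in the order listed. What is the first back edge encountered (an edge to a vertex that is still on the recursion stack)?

CS310->CS201

DFS from CS201 (visiting each vertex's neighbors in the order listed); mark gray on enter, black on exit:
CS201 gray
  CS330 gray
    CS340 gray
    CS340 black
    CS420 gray
    CS420 black
    CS101 gray
      CS101→CS340: CS340 black — skip
      CS401 gray
      CS401 black
    CS101 black
    CS330→CS401: CS401 black — skip
  CS330 black
  CS201→CS401: CS401 black — skip
  CS301 gray
    CS301→CS420: CS420 black — skip
    CS230 gray
      CS310 gray
        CS310→CS201: CS201 is gray → back edge
First back edge: CS310 → CS201.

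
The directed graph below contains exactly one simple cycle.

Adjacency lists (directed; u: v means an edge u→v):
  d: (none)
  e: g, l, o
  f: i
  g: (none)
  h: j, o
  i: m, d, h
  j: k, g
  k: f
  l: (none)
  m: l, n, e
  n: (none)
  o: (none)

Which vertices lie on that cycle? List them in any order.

DFS with gray/black marking from i:
i gray
  m gray
    l gray
    l black
    n gray
    n black
    e gray
      g gray
      g black
      e→l: l black — skip
      o gray
      o black
    e black
  m black
  d gray
  d black
  h gray
    j gray
      k gray
        f gray
          f→i: i is gray → back edge
Back edge closes the cycle i → h → j → k → f → i; its vertices are {f, h, i, j, k}.

f, h, i, j, k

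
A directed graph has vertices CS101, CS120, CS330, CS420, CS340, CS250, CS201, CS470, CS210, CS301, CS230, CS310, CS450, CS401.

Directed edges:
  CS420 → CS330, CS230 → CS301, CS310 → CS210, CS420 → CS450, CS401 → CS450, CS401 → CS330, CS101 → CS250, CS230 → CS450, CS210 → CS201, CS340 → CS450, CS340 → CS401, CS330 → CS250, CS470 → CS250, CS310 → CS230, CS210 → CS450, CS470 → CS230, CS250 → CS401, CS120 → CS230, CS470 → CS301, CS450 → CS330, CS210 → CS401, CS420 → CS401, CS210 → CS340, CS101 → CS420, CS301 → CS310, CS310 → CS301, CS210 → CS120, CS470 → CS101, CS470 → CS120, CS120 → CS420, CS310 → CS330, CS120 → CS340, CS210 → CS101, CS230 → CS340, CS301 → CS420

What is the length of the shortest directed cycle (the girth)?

2

For each vertex v, BFS finds the shortest path from v back to v.
The shortest such closed walk is CS301 → CS310 → CS301, length 2.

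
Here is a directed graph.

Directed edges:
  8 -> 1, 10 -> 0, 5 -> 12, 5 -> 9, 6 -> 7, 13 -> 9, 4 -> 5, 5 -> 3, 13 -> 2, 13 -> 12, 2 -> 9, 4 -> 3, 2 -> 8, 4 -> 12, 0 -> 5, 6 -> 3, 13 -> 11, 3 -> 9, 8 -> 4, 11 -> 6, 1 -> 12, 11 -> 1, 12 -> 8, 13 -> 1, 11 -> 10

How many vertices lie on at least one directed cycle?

A vertex is on a directed cycle iff it belongs to a strongly connected component of size ≥ 2 (or has a self-loop).
The vertices on cycles are {1, 4, 5, 8, 12} — 5 in total.

5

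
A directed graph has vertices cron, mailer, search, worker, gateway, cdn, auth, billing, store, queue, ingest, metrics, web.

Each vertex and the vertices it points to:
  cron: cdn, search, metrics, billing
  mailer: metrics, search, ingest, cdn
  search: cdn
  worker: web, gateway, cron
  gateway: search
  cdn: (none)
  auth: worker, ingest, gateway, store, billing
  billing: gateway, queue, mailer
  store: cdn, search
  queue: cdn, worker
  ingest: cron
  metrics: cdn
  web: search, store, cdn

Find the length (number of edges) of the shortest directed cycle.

4

For each vertex v, BFS finds the shortest path from v back to v.
The shortest such closed walk is billing → mailer → ingest → cron → billing, length 4.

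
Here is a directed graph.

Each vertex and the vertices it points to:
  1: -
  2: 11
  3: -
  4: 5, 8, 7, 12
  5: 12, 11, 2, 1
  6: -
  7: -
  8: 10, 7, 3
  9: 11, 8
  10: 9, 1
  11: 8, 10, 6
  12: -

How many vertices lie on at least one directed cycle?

4

A vertex is on a directed cycle iff it belongs to a strongly connected component of size ≥ 2 (or has a self-loop).
The vertices on cycles are {8, 9, 10, 11} — 4 in total.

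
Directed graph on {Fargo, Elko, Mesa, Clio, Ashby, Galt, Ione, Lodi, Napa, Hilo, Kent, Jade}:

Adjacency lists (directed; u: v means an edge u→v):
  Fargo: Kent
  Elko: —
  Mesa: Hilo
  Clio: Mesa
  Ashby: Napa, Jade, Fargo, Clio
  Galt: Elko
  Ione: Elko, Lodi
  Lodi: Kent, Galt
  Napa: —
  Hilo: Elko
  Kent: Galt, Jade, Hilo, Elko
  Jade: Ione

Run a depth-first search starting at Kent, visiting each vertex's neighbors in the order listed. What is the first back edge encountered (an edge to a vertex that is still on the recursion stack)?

Lodi->Kent

DFS from Kent (visiting each vertex's neighbors in the order listed); mark gray on enter, black on exit:
Kent gray
  Galt gray
    Elko gray
    Elko black
  Galt black
  Jade gray
    Ione gray
      Ione→Elko: Elko black — skip
      Lodi gray
        Lodi→Kent: Kent is gray → back edge
First back edge: Lodi → Kent.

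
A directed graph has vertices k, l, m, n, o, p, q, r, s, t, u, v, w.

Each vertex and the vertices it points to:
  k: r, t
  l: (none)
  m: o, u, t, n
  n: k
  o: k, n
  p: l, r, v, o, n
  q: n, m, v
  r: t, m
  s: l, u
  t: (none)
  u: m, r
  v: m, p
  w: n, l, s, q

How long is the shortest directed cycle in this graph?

For each vertex v, BFS finds the shortest path from v back to v.
The shortest such closed walk is v → p → v, length 2.

2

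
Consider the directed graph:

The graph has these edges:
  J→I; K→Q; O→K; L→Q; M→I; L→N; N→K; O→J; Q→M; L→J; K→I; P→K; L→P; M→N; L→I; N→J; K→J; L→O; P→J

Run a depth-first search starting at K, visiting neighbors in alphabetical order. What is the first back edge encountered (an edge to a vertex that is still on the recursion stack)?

DFS from K (visiting neighbors in alphabetical order); mark gray on enter, black on exit:
K gray
  I gray
  I black
  J gray
    J→I: I black — skip
  J black
  Q gray
    M gray
      M→I: I black — skip
      N gray
        N→J: J black — skip
        N→K: K is gray → back edge
First back edge: N → K.

N→K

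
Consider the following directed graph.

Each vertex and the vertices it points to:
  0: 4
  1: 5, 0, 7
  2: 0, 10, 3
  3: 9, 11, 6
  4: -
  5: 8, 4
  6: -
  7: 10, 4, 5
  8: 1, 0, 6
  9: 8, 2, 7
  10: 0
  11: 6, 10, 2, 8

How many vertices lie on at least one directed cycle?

A vertex is on a directed cycle iff it belongs to a strongly connected component of size ≥ 2 (or has a self-loop).
The vertices on cycles are {1, 2, 3, 5, 7, 8, 9, 11} — 8 in total.

8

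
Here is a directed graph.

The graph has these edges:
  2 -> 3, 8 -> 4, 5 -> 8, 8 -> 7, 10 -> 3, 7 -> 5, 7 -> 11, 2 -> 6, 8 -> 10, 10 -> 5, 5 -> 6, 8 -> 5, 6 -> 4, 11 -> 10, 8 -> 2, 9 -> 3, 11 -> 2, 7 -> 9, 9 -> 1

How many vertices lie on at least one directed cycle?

5

A vertex is on a directed cycle iff it belongs to a strongly connected component of size ≥ 2 (or has a self-loop).
The vertices on cycles are {5, 7, 8, 10, 11} — 5 in total.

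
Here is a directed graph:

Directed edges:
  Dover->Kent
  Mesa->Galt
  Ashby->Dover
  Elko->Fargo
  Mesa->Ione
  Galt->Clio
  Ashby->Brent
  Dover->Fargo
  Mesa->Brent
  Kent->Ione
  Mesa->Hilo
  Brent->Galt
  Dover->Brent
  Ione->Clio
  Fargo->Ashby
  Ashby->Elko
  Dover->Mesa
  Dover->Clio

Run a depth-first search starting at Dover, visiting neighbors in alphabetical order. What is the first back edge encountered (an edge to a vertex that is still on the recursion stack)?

Ashby→Dover

DFS from Dover (visiting neighbors in alphabetical order); mark gray on enter, black on exit:
Dover gray
  Brent gray
    Galt gray
      Clio gray
      Clio black
    Galt black
  Brent black
  Dover→Clio: Clio black — skip
  Fargo gray
    Ashby gray
      Ashby→Brent: Brent black — skip
      Ashby→Dover: Dover is gray → back edge
First back edge: Ashby → Dover.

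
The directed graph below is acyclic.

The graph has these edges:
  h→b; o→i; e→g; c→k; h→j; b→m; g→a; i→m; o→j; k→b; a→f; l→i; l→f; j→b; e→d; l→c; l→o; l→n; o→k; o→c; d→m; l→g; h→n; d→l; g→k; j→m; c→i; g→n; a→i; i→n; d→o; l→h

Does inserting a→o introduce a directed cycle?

Adding a→o creates a cycle iff o can already reach a.
Explore from o: no path reaches a. The graph stays acyclic.

No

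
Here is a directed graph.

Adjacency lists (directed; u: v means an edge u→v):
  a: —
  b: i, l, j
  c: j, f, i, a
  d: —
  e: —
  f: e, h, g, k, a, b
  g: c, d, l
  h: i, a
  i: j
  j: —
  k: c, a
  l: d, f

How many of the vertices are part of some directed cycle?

6

A vertex is on a directed cycle iff it belongs to a strongly connected component of size ≥ 2 (or has a self-loop).
The vertices on cycles are {b, c, f, g, k, l} — 6 in total.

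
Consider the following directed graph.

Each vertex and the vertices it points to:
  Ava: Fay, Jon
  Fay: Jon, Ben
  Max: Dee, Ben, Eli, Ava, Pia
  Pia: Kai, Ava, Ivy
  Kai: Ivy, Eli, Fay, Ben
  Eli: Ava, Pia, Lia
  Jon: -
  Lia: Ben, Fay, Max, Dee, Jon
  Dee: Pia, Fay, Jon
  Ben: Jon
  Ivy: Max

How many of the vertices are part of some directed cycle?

7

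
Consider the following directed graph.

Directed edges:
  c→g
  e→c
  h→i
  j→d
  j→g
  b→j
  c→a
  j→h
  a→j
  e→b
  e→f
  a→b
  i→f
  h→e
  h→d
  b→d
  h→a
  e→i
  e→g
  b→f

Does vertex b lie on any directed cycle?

Yes

b is on a cycle iff b can reach itself via ≥1 edge.
b → j → h → e → b — yes.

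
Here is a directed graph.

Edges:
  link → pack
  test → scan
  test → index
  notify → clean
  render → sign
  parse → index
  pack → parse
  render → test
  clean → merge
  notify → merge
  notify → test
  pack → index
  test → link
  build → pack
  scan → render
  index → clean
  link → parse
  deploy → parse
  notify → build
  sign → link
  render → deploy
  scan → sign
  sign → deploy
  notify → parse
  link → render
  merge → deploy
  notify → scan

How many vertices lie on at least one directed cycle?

10

A vertex is on a directed cycle iff it belongs to a strongly connected component of size ≥ 2 (or has a self-loop).
The vertices on cycles are {link, scan, sign, test, clean, index, merge, parse, deploy, render} — 10 in total.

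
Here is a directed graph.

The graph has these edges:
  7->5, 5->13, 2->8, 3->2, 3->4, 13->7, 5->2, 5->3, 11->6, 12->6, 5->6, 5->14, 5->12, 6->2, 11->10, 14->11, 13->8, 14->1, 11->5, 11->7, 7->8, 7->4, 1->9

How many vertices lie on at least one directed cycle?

A vertex is on a directed cycle iff it belongs to a strongly connected component of size ≥ 2 (or has a self-loop).
The vertices on cycles are {5, 7, 11, 13, 14} — 5 in total.

5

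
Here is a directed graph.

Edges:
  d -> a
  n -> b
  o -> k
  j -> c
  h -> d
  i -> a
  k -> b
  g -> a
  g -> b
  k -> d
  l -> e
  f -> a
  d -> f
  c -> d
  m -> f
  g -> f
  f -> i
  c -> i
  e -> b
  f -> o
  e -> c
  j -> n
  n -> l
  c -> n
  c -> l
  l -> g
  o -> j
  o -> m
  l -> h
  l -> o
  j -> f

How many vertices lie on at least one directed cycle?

12

A vertex is on a directed cycle iff it belongs to a strongly connected component of size ≥ 2 (or has a self-loop).
The vertices on cycles are {c, d, e, f, g, h, j, k, l, m, n, o} — 12 in total.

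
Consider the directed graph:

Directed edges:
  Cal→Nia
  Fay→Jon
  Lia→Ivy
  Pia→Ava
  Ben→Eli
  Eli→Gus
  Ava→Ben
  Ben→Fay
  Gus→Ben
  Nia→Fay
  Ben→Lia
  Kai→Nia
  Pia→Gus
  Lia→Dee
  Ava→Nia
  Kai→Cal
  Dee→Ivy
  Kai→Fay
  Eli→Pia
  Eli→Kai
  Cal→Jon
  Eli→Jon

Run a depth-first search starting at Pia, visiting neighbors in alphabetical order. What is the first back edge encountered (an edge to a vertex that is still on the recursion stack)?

Gus→Ben

DFS from Pia (visiting neighbors in alphabetical order); mark gray on enter, black on exit:
Pia gray
  Ava gray
    Ben gray
      Eli gray
        Gus gray
          Gus→Ben: Ben is gray → back edge
First back edge: Gus → Ben.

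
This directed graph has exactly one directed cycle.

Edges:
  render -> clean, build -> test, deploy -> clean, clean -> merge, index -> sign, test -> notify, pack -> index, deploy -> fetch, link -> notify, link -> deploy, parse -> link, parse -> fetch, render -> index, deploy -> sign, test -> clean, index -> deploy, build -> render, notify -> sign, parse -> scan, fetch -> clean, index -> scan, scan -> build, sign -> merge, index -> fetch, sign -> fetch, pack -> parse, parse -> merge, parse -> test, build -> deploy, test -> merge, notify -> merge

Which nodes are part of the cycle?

DFS with gray/black marking from scan:
scan gray
  build gray
    deploy gray
      sign gray
        fetch gray
          clean gray
            merge gray
            merge black
          clean black
        fetch black
        sign→merge: merge black — skip
      sign black
      deploy→fetch: fetch black — skip
      deploy→clean: clean black — skip
    deploy black
    test gray
      test→clean: clean black — skip
      test→merge: merge black — skip
      notify gray
        notify→sign: sign black — skip
        notify→merge: merge black — skip
      notify black
    test black
    render gray
      render→clean: clean black — skip
      index gray
        index→sign: sign black — skip
        index→deploy: deploy black — skip
        index→fetch: fetch black — skip
        index→scan: scan is gray → back edge
Back edge closes the cycle scan → build → render → index → scan; its vertices are {scan, build, index, render}.

scan, build, index, render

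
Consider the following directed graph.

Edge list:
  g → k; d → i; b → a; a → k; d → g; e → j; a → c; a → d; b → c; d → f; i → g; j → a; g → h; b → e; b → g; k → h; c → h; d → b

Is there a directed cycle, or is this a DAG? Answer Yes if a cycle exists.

Yes

DFS with white/gray/black marking, starting from k:
k gray
  h gray
  h black
k black
e gray
  j gray
    a gray
      c gray
        c→h: h black — skip
      c black
      d gray
        i gray
          g gray
            g→k: k black — skip
            g→h: h black — skip
          g black
        i black
        d→g: g black — skip
        f gray
        f black
        b gray
          b→c: c black — skip
          b→a: a is gray → back edge
Back edge found, so a cycle exists: a → d → b → a.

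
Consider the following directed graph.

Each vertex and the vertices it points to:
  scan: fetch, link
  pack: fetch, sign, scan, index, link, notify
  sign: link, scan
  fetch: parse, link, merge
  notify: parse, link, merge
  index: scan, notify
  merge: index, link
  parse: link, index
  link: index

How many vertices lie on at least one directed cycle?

A vertex is on a directed cycle iff it belongs to a strongly connected component of size ≥ 2 (or has a self-loop).
The vertices on cycles are {link, scan, fetch, index, merge, parse, notify} — 7 in total.

7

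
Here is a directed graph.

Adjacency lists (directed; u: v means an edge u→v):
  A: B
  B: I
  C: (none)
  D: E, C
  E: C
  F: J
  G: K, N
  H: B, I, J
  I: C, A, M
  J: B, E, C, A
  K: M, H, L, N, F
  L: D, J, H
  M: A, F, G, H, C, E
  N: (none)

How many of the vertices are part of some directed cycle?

10

A vertex is on a directed cycle iff it belongs to a strongly connected component of size ≥ 2 (or has a self-loop).
The vertices on cycles are {A, B, F, G, H, I, J, K, L, M} — 10 in total.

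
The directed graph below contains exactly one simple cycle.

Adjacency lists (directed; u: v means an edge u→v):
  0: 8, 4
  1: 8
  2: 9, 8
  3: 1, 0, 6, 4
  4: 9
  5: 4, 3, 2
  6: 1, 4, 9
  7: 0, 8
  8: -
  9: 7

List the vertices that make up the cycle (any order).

DFS with gray/black marking from 0:
0 gray
  8 gray
  8 black
  4 gray
    9 gray
      7 gray
        7→0: 0 is gray → back edge
Back edge closes the cycle 0 → 4 → 9 → 7 → 0; its vertices are {0, 4, 7, 9}.

0, 4, 7, 9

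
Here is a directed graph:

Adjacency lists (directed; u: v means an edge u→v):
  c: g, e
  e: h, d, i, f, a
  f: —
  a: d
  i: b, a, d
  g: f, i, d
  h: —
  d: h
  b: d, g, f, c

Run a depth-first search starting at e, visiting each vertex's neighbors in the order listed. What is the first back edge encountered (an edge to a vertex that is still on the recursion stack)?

g->i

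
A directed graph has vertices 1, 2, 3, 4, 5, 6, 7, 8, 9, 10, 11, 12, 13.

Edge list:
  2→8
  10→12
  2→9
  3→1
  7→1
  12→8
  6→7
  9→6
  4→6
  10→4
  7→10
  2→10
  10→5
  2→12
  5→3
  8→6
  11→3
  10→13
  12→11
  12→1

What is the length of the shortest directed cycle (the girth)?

For each vertex v, BFS finds the shortest path from v back to v.
The shortest such closed walk is 10 → 4 → 6 → 7 → 10, length 4.

4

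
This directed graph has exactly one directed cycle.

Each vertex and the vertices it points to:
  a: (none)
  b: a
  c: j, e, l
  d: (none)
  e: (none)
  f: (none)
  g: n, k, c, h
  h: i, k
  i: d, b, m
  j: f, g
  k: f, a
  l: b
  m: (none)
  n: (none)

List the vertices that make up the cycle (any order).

c, g, j

DFS with gray/black marking from g:
g gray
  n gray
  n black
  k gray
    f gray
    f black
    a gray
    a black
  k black
  c gray
    j gray
      j→f: f black — skip
      j→g: g is gray → back edge
Back edge closes the cycle g → c → j → g; its vertices are {c, g, j}.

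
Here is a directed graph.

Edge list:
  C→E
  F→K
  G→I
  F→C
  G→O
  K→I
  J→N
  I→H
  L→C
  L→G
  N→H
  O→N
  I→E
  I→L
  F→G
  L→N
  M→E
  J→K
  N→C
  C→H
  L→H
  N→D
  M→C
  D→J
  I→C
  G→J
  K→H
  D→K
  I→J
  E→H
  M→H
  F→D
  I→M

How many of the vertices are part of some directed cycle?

A vertex is on a directed cycle iff it belongs to a strongly connected component of size ≥ 2 (or has a self-loop).
The vertices on cycles are {D, G, I, J, K, L, N, O} — 8 in total.

8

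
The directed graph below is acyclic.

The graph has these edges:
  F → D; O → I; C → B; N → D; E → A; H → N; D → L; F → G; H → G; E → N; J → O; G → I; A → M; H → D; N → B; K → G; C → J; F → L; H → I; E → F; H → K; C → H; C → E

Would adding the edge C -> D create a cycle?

Adding C→D creates a cycle iff D can already reach C.
Explore from D: no path reaches C. The graph stays acyclic.

No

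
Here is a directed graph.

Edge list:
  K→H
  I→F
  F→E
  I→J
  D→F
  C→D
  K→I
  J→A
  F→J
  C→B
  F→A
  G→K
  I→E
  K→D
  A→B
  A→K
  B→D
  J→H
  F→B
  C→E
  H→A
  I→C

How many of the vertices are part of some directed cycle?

9

A vertex is on a directed cycle iff it belongs to a strongly connected component of size ≥ 2 (or has a self-loop).
The vertices on cycles are {A, B, C, D, F, H, I, J, K} — 9 in total.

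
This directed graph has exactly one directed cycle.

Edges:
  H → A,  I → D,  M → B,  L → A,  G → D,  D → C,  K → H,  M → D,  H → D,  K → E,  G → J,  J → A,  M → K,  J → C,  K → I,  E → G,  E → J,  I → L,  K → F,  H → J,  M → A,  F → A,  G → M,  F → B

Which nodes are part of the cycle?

DFS with gray/black marking from K:
K gray
  H gray
    J gray
      C gray
      C black
      A gray
      A black
    J black
    D gray
      D→C: C black — skip
    D black
    H→A: A black — skip
  H black
  E gray
    G gray
      G→D: D black — skip
      G→J: J black — skip
      M gray
        M→A: A black — skip
        B gray
        B black
        M→D: D black — skip
        M→K: K is gray → back edge
Back edge closes the cycle K → E → G → M → K; its vertices are {E, G, K, M}.

E, G, K, M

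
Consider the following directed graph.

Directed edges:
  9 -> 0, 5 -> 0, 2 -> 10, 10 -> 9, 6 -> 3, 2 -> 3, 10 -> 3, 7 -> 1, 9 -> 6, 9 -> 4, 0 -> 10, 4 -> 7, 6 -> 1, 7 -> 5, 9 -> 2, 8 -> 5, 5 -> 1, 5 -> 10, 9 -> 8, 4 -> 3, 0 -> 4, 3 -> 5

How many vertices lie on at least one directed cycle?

10

A vertex is on a directed cycle iff it belongs to a strongly connected component of size ≥ 2 (or has a self-loop).
The vertices on cycles are {0, 2, 3, 4, 5, 6, 7, 8, 9, 10} — 10 in total.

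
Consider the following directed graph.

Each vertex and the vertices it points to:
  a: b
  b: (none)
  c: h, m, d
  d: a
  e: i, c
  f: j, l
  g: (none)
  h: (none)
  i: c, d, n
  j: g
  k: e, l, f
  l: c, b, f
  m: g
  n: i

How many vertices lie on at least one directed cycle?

A vertex is on a directed cycle iff it belongs to a strongly connected component of size ≥ 2 (or has a self-loop).
The vertices on cycles are {f, i, l, n} — 4 in total.

4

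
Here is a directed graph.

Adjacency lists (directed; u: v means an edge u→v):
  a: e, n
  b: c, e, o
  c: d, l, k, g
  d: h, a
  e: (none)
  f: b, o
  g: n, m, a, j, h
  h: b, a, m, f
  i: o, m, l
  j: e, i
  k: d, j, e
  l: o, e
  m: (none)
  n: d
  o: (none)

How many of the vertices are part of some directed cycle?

A vertex is on a directed cycle iff it belongs to a strongly connected component of size ≥ 2 (or has a self-loop).
The vertices on cycles are {a, b, c, d, f, g, h, k, n} — 9 in total.

9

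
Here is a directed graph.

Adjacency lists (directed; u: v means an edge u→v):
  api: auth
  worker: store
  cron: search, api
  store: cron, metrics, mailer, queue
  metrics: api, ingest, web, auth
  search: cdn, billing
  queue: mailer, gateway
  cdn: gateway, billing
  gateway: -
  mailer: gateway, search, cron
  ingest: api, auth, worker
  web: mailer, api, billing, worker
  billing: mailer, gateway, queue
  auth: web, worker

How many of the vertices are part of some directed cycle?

13

A vertex is on a directed cycle iff it belongs to a strongly connected component of size ≥ 2 (or has a self-loop).
The vertices on cycles are {api, cdn, web, auth, cron, queue, store, ingest, mailer, search, worker, billing, metrics} — 13 in total.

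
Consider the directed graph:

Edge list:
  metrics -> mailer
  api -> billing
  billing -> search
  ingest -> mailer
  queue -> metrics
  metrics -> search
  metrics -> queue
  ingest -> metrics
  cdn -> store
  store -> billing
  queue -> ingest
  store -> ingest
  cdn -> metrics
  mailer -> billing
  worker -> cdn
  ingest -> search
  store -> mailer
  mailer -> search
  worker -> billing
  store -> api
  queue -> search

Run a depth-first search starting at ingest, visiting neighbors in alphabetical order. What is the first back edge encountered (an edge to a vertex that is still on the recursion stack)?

DFS from ingest (visiting neighbors in alphabetical order); mark gray on enter, black on exit:
ingest gray
  mailer gray
    billing gray
      search gray
      search black
    billing black
    mailer→search: search black — skip
  mailer black
  metrics gray
    metrics→mailer: mailer black — skip
    queue gray
      queue→ingest: ingest is gray → back edge
First back edge: queue → ingest.

queue->ingest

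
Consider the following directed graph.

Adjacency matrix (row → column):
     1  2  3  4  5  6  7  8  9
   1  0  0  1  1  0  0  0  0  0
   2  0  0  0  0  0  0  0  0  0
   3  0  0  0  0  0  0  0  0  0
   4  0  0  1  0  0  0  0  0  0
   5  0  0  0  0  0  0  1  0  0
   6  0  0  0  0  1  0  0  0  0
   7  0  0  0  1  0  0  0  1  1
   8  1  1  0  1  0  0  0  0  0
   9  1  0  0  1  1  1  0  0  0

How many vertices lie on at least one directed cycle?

4

A vertex is on a directed cycle iff it belongs to a strongly connected component of size ≥ 2 (or has a self-loop).
The vertices on cycles are {5, 6, 7, 9} — 4 in total.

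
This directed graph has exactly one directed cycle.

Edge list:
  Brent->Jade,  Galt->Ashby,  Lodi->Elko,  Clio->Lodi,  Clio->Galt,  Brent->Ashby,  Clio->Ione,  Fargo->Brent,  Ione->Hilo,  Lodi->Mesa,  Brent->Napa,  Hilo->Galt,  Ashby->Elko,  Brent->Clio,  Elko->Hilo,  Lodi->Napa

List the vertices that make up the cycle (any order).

DFS with gray/black marking from Ashby:
Ashby gray
  Elko gray
    Hilo gray
      Galt gray
        Galt→Ashby: Ashby is gray → back edge
Back edge closes the cycle Ashby → Elko → Hilo → Galt → Ashby; its vertices are {Elko, Galt, Hilo, Ashby}.

Elko, Galt, Hilo, Ashby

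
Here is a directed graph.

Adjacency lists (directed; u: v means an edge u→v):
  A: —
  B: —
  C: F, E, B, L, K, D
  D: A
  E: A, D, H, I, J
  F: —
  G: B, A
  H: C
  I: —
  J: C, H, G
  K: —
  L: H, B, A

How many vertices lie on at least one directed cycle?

A vertex is on a directed cycle iff it belongs to a strongly connected component of size ≥ 2 (or has a self-loop).
The vertices on cycles are {C, E, H, J, L} — 5 in total.

5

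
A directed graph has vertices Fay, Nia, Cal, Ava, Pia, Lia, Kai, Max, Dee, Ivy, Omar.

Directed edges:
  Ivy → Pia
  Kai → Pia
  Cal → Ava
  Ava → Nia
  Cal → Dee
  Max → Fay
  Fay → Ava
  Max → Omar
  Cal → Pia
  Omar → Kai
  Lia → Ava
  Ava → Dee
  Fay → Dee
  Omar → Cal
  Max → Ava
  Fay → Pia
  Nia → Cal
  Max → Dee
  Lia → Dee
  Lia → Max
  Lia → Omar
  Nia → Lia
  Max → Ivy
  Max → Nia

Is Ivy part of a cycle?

No

Ivy lies on a cycle iff there is a path from Ivy back to itself.
Exploring from Ivy, it never reaches itself; equivalently, its strongly connected component is a singleton.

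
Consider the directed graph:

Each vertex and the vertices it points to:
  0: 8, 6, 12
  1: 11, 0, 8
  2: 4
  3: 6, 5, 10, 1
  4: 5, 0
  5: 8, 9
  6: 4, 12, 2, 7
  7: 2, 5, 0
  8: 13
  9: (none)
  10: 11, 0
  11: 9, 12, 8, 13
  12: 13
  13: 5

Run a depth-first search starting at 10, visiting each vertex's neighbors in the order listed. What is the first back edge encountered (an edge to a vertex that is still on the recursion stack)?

8->13

DFS from 10 (visiting each vertex's neighbors in the order listed); mark gray on enter, black on exit:
10 gray
  11 gray
    9 gray
    9 black
    12 gray
      13 gray
        5 gray
          8 gray
            8→13: 13 is gray → back edge
First back edge: 8 → 13.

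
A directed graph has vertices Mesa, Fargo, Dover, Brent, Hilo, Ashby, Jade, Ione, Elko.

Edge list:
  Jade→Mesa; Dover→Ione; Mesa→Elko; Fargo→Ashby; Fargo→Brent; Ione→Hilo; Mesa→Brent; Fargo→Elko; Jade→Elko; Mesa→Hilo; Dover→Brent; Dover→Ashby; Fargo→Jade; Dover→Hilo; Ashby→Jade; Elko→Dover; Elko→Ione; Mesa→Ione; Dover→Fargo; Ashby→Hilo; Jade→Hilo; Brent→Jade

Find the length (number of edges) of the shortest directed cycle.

For each vertex v, BFS finds the shortest path from v back to v.
The shortest such closed walk is Mesa → Brent → Jade → Mesa, length 3.

3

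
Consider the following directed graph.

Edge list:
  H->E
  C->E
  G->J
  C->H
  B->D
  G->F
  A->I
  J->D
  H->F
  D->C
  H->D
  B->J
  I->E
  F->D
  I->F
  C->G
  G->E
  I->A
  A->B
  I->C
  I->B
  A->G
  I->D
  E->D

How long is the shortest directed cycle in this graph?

For each vertex v, BFS finds the shortest path from v back to v.
The shortest such closed walk is I → A → I, length 2.

2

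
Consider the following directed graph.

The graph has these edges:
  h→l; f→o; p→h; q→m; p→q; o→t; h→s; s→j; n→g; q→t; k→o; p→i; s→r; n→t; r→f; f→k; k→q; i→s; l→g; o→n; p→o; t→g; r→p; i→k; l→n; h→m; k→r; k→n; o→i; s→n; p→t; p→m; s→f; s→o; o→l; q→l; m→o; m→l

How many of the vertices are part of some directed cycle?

10

A vertex is on a directed cycle iff it belongs to a strongly connected component of size ≥ 2 (or has a self-loop).
The vertices on cycles are {f, h, i, k, m, o, p, q, r, s} — 10 in total.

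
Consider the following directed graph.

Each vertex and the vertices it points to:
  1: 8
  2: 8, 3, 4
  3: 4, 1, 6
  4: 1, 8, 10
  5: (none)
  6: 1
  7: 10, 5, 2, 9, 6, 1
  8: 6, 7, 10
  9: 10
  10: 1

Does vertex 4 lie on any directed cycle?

4 is on a cycle iff 4 can reach itself via ≥1 edge.
4 → 8 → 7 → 2 → 4 — yes.

Yes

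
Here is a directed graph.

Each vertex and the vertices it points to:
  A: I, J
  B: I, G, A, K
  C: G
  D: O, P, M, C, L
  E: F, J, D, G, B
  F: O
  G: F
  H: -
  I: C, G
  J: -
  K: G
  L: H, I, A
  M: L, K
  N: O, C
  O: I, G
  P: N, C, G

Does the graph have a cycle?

DFS with white/gray/black marking, starting from F:
F gray
  O gray
    I gray
      C gray
        G gray
          G→F: F is gray → back edge
Back edge found, so a cycle exists: F → O → I → C → G → F.

Yes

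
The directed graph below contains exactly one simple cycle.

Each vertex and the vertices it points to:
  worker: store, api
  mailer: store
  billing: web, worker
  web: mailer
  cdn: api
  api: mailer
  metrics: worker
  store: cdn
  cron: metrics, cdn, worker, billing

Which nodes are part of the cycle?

api, cdn, store, mailer

DFS with gray/black marking from store:
store gray
  cdn gray
    api gray
      mailer gray
        mailer→store: store is gray → back edge
Back edge closes the cycle store → cdn → api → mailer → store; its vertices are {api, cdn, store, mailer}.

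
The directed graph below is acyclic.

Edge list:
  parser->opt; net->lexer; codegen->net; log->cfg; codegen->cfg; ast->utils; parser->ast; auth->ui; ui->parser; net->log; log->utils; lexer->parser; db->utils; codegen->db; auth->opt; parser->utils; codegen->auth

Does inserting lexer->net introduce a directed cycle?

Yes

Adding lexer→net creates a cycle iff net can already reach lexer.
Path from net: net → lexer.
So net → … → lexer → net is a cycle.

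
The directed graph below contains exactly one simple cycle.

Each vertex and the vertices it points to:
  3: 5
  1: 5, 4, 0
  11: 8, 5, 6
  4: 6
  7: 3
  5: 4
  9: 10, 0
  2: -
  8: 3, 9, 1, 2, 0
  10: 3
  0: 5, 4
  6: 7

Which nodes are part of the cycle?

DFS with gray/black marking from 6:
6 gray
  7 gray
    3 gray
      5 gray
        4 gray
          4→6: 6 is gray → back edge
Back edge closes the cycle 6 → 7 → 3 → 5 → 4 → 6; its vertices are {3, 4, 5, 6, 7}.

3, 4, 5, 6, 7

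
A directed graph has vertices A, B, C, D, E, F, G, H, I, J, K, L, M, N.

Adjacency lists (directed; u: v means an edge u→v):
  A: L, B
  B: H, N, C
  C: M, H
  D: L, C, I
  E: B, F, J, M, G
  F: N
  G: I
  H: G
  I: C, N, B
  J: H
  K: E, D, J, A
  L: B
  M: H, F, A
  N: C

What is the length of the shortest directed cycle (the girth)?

For each vertex v, BFS finds the shortest path from v back to v.
The shortest such closed walk is M → F → N → C → M, length 4.

4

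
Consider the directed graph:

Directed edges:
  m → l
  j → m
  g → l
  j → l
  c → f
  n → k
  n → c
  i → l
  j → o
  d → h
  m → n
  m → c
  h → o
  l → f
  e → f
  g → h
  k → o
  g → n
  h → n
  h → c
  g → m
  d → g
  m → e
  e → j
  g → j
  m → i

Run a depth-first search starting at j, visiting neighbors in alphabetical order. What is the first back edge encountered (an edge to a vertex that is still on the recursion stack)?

e->j

DFS from j (visiting neighbors in alphabetical order); mark gray on enter, black on exit:
j gray
  l gray
    f gray
    f black
  l black
  m gray
    c gray
      c→f: f black — skip
    c black
    e gray
      e→f: f black — skip
      e→j: j is gray → back edge
First back edge: e → j.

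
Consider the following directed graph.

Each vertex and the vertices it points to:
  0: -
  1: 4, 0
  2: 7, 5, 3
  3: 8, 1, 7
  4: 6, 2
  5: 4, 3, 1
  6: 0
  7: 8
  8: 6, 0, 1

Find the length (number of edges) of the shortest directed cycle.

3

For each vertex v, BFS finds the shortest path from v back to v.
The shortest such closed walk is 2 → 5 → 4 → 2, length 3.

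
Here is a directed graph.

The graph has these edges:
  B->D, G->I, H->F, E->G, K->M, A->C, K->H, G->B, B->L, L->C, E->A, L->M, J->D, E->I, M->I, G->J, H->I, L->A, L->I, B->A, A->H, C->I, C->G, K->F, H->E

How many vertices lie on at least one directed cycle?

7

A vertex is on a directed cycle iff it belongs to a strongly connected component of size ≥ 2 (or has a self-loop).
The vertices on cycles are {A, B, C, E, G, H, L} — 7 in total.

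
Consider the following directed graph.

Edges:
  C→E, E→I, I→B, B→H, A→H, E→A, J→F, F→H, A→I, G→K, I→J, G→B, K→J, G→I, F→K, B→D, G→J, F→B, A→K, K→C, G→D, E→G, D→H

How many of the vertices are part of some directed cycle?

8

A vertex is on a directed cycle iff it belongs to a strongly connected component of size ≥ 2 (or has a self-loop).
The vertices on cycles are {A, C, E, F, G, I, J, K} — 8 in total.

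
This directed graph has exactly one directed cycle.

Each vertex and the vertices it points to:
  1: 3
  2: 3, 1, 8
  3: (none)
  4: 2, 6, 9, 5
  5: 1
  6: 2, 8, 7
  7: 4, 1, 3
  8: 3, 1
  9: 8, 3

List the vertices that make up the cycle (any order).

4, 6, 7

DFS with gray/black marking from 4:
4 gray
  2 gray
    3 gray
    3 black
    1 gray
      1→3: 3 black — skip
    1 black
    8 gray
      8→3: 3 black — skip
      8→1: 1 black — skip
    8 black
  2 black
  6 gray
    6→2: 2 black — skip
    6→8: 8 black — skip
    7 gray
      7→4: 4 is gray → back edge
Back edge closes the cycle 4 → 6 → 7 → 4; its vertices are {4, 6, 7}.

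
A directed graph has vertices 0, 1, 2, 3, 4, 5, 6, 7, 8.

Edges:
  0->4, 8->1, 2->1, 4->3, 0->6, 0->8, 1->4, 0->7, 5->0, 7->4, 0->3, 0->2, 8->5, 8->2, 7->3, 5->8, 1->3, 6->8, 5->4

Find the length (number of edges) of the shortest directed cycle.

For each vertex v, BFS finds the shortest path from v back to v.
The shortest such closed walk is 8 → 5 → 8, length 2.

2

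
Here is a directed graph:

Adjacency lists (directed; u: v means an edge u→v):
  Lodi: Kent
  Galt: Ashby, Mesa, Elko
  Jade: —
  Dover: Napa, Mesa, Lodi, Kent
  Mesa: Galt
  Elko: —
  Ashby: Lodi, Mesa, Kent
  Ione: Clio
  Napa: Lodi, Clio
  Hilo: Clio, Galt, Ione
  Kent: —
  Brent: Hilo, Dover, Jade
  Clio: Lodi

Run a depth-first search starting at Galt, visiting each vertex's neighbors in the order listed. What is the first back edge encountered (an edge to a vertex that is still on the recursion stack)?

Mesa->Galt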